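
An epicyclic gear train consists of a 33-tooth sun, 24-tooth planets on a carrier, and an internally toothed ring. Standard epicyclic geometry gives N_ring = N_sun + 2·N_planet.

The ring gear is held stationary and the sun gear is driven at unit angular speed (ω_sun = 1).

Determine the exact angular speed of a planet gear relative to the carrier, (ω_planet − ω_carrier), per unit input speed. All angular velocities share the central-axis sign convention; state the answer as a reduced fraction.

N_ring = 33 + 2·24 = 81
33(ω_s−ω_c) = −81(ω_r−ω_c),  ω_r=0, ω_s=1
33(1−ω_c) = −81(0−ω_c)  ⇒  114ω_c = 33  ⇒  ω_c = 11/38
sun–planet: 33·(1−11/38) = −24·(ω_p−ω_c)  ⇒  ω_p−ω_c = −(33/24)·(27/38) = -297/304

-297/304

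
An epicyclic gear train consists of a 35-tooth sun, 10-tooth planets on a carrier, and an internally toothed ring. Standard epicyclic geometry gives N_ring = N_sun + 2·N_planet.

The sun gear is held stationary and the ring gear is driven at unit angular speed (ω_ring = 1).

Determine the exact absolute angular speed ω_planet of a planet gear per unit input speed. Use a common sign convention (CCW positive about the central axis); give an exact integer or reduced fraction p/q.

N_ring = 35 + 2·10 = 55
35(ω_s−ω_c) = −55(ω_r−ω_c),  ω_s=0, ω_r=1
35(0−ω_c) = −55(1−ω_c)  ⇒  90ω_c = 55  ⇒  ω_c = 11/18
sun–planet: 35·(0−11/18) = −10·(ω_p−ω_c)  ⇒  ω_p−ω_c = −(35/10)·(-11/18) = 77/36
ω_p = 11/18 + 77/36 = 11/4

11/4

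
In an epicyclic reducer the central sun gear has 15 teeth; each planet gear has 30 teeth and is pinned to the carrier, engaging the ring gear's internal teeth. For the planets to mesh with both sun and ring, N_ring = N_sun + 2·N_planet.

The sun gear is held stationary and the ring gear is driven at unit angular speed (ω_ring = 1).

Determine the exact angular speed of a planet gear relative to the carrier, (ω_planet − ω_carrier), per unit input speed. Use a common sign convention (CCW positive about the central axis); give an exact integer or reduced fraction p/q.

N_ring = 15 + 2·30 = 75
15(ω_s−ω_c) = −75(ω_r−ω_c),  ω_s=0, ω_r=1
15(0−ω_c) = −75(1−ω_c)  ⇒  90ω_c = 75  ⇒  ω_c = 5/6
sun–planet: 15·(0−5/6) = −30·(ω_p−ω_c)  ⇒  ω_p−ω_c = −(15/30)·(-5/6) = 5/12

5/12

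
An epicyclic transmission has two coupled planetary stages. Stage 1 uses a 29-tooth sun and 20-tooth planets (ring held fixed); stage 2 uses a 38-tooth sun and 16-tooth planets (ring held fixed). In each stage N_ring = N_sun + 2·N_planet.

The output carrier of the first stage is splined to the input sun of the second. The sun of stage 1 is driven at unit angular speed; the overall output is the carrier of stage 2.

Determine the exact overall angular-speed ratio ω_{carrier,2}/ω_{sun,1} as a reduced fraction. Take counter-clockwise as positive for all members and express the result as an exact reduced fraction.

Stage 1: N_ring = 29 + 2·20 = 69
Stage 1: 29(ω_s−ω_c) = −69(ω_r−ω_c),  ω_r=0, ω_s=1
Stage 1: 29(1−ω_c) = −69(0−ω_c)  ⇒  98ω_c = 29  ⇒  ω_c = 29/98
  ⇒ ω_c¹/ω_s¹ = 29/98
Stage 2: N_ring = 38 + 2·16 = 70
Stage 2: 38(ω_s−ω_c) = −70(ω_r−ω_c),  ω_r=0, ω_s=1
Stage 2: 38(1−ω_c) = −70(0−ω_c)  ⇒  108ω_c = 38  ⇒  ω_c = 19/54
  ⇒ ω_c²/ω_s² = 19/54
Coupling ω_s² = ω_c¹ ⇒ overall = 29/98 × 19/54 = 551/5292

551/5292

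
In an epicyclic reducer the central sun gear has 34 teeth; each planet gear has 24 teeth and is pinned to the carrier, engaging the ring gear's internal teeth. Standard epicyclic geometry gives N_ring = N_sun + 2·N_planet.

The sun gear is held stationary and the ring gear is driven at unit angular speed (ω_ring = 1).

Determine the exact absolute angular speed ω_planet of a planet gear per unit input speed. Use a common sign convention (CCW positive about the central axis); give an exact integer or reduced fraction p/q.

N_ring = 34 + 2·24 = 82
34(ω_s−ω_c) = −82(ω_r−ω_c),  ω_s=0, ω_r=1
34(0−ω_c) = −82(1−ω_c)  ⇒  116ω_c = 82  ⇒  ω_c = 41/58
sun–planet: 34·(0−41/58) = −24·(ω_p−ω_c)  ⇒  ω_p−ω_c = −(34/24)·(-41/58) = 697/696
ω_p = 41/58 + 697/696 = 41/24

41/24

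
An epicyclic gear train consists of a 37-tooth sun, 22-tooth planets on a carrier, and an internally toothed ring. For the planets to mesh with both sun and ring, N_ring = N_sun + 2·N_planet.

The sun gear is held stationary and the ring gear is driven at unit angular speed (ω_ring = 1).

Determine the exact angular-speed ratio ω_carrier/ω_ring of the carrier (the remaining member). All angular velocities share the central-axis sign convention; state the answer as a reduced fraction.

81/118

N_ring = 37 + 2·22 = 81
37(ω_s−ω_c) = −81(ω_r−ω_c),  ω_s=0, ω_r=1
37(0−ω_c) = −81(1−ω_c)  ⇒  118ω_c = 81  ⇒  ω_c = 81/118
ω_c/ω_r = 81/118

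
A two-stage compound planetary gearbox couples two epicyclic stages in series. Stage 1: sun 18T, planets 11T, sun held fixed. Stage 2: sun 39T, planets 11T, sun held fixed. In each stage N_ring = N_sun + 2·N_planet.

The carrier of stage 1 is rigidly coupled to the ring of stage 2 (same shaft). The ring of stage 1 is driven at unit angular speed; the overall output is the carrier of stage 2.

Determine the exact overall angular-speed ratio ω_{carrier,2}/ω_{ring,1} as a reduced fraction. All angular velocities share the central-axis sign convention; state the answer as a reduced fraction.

Stage 1: N_ring = 18 + 2·11 = 40
Stage 1: 18(ω_s−ω_c) = −40(ω_r−ω_c),  ω_s=0, ω_r=1
Stage 1: 18(0−ω_c) = −40(1−ω_c)  ⇒  58ω_c = 40  ⇒  ω_c = 20/29
  ⇒ ω_c¹/ω_r¹ = 20/29
Stage 2: N_ring = 39 + 2·11 = 61
Stage 2: 39(ω_s−ω_c) = −61(ω_r−ω_c),  ω_s=0, ω_r=1
Stage 2: 39(0−ω_c) = −61(1−ω_c)  ⇒  100ω_c = 61  ⇒  ω_c = 61/100
  ⇒ ω_c²/ω_r² = 61/100
Coupling ω_r² = ω_c¹ ⇒ overall = 20/29 × 61/100 = 61/145

61/145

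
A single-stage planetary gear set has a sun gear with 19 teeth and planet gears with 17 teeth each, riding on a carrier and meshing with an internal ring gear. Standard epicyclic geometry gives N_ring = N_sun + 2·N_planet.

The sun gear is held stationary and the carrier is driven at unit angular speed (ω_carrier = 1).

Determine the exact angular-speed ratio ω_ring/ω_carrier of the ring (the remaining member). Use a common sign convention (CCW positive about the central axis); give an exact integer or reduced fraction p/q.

N_ring = 19 + 2·17 = 53
19(ω_s−ω_c) = −53(ω_r−ω_c),  ω_s=0, ω_c=1
ω_r = 1 − (19/53)(0−1) = 72/53
ω_r/ω_c = 72/53

72/53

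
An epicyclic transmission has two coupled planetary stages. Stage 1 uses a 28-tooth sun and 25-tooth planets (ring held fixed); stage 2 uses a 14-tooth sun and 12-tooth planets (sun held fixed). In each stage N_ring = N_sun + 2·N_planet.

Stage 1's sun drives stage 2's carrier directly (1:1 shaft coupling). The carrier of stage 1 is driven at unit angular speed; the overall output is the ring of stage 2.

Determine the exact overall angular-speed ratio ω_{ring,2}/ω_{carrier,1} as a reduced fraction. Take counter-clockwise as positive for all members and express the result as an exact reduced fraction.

Stage 1: N_ring = 28 + 2·25 = 78
Stage 1: 28(ω_s−ω_c) = −78(ω_r−ω_c),  ω_r=0, ω_c=1
Stage 1: ω_s = 1 − (78/28)(0−1) = 53/14
  ⇒ ω_s¹/ω_c¹ = 53/14
Stage 2: N_ring = 14 + 2·12 = 38
Stage 2: 14(ω_s−ω_c) = −38(ω_r−ω_c),  ω_s=0, ω_c=1
Stage 2: ω_r = 1 − (14/38)(0−1) = 26/19
  ⇒ ω_r²/ω_c² = 26/19
Coupling ω_c² = ω_s¹ ⇒ overall = 53/14 × 26/19 = 689/133

689/133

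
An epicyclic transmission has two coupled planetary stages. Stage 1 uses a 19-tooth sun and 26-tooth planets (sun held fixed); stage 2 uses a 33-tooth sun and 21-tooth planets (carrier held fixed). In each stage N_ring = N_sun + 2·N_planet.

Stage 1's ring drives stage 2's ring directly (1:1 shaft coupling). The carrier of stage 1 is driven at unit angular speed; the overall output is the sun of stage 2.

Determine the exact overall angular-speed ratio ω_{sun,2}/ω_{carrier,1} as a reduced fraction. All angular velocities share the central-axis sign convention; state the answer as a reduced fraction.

Stage 1: N_ring = 19 + 2·26 = 71
Stage 1: 19(ω_s−ω_c) = −71(ω_r−ω_c),  ω_s=0, ω_c=1
Stage 1: ω_r = 1 − (19/71)(0−1) = 90/71
  ⇒ ω_r¹/ω_c¹ = 90/71
Stage 2: N_ring = 33 + 2·21 = 75
Stage 2: 33(ω_s−ω_c) = −75(ω_r−ω_c),  ω_c=0, ω_r=1
Stage 2: ω_s = 0 − (75/33)(1−0) = -25/11
  ⇒ ω_s²/ω_r² = -25/11
Coupling ω_r² = ω_r¹ ⇒ overall = 90/71 × -25/11 = -2250/781

-2250/781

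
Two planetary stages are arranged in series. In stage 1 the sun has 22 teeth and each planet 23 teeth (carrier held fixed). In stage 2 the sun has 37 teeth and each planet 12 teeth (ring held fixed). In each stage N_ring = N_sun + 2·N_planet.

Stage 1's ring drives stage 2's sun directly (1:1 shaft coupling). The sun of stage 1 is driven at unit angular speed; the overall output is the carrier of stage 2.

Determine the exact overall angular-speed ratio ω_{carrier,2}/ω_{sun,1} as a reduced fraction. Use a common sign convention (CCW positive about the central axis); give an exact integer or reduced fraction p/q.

Stage 1: N_ring = 22 + 2·23 = 68
Stage 1: 22(ω_s−ω_c) = −68(ω_r−ω_c),  ω_c=0, ω_s=1
Stage 1: ω_r = 0 − (22/68)(1−0) = -11/34
  ⇒ ω_r¹/ω_s¹ = -11/34
Stage 2: N_ring = 37 + 2·12 = 61
Stage 2: 37(ω_s−ω_c) = −61(ω_r−ω_c),  ω_r=0, ω_s=1
Stage 2: 37(1−ω_c) = −61(0−ω_c)  ⇒  98ω_c = 37  ⇒  ω_c = 37/98
  ⇒ ω_c²/ω_s² = 37/98
Coupling ω_s² = ω_r¹ ⇒ overall = -11/34 × 37/98 = -407/3332

-407/3332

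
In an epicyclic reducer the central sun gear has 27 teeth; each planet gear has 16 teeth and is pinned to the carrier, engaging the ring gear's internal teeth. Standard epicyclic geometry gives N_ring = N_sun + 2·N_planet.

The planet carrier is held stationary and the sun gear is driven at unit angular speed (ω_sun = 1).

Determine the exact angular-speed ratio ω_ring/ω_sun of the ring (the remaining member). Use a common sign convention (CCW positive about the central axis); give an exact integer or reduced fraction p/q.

-27/59

N_ring = 27 + 2·16 = 59
27(ω_s−ω_c) = −59(ω_r−ω_c),  ω_c=0, ω_s=1
ω_r = 0 − (27/59)(1−0) = -27/59
ω_r/ω_s = -27/59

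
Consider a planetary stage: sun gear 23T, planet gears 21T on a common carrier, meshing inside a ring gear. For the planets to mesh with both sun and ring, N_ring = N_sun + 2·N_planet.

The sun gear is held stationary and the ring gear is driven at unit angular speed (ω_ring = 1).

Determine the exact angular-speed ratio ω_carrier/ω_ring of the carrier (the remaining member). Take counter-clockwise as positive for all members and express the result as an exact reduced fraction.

N_ring = 23 + 2·21 = 65
23(ω_s−ω_c) = −65(ω_r−ω_c),  ω_s=0, ω_r=1
23(0−ω_c) = −65(1−ω_c)  ⇒  88ω_c = 65  ⇒  ω_c = 65/88
ω_c/ω_r = 65/88

65/88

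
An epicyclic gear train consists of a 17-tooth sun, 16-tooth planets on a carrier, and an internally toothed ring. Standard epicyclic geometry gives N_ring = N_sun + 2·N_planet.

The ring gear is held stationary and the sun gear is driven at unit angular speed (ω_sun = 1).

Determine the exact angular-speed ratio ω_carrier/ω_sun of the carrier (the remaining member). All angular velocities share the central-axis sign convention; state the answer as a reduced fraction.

17/66

N_ring = 17 + 2·16 = 49
17(ω_s−ω_c) = −49(ω_r−ω_c),  ω_r=0, ω_s=1
17(1−ω_c) = −49(0−ω_c)  ⇒  66ω_c = 17  ⇒  ω_c = 17/66
ω_c/ω_s = 17/66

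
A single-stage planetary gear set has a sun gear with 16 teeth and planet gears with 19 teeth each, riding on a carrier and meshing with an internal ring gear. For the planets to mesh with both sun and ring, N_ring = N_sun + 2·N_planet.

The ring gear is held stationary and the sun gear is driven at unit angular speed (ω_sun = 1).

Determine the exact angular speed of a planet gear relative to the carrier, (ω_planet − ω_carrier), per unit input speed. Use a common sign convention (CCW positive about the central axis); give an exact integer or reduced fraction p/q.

N_ring = 16 + 2·19 = 54
16(ω_s−ω_c) = −54(ω_r−ω_c),  ω_r=0, ω_s=1
16(1−ω_c) = −54(0−ω_c)  ⇒  70ω_c = 16  ⇒  ω_c = 8/35
sun–planet: 16·(1−8/35) = −19·(ω_p−ω_c)  ⇒  ω_p−ω_c = −(16/19)·(27/35) = -432/665

-432/665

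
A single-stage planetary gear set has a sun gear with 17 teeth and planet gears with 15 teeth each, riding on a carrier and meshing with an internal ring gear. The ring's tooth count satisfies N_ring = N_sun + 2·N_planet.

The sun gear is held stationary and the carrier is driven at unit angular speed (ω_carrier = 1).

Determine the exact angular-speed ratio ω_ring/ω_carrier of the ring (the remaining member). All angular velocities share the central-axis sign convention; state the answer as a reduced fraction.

64/47

N_ring = 17 + 2·15 = 47
17(ω_s−ω_c) = −47(ω_r−ω_c),  ω_s=0, ω_c=1
ω_r = 1 − (17/47)(0−1) = 64/47
ω_r/ω_c = 64/47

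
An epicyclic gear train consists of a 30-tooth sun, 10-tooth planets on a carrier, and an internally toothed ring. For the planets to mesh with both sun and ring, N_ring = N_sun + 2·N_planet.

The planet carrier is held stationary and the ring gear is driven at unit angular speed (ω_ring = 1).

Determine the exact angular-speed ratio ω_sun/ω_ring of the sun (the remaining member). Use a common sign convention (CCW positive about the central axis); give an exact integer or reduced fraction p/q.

N_ring = 30 + 2·10 = 50
30(ω_s−ω_c) = −50(ω_r−ω_c),  ω_c=0, ω_r=1
ω_s = 0 − (50/30)(1−0) = -5/3
ω_s/ω_r = -5/3

-5/3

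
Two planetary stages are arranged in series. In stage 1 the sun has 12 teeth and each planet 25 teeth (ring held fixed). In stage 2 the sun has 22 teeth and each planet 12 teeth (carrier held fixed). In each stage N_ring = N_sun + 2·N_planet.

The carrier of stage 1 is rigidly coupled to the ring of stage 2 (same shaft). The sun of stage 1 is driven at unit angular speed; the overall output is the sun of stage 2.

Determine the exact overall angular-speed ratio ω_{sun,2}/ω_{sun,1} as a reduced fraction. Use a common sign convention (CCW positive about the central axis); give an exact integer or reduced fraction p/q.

Stage 1: N_ring = 12 + 2·25 = 62
Stage 1: 12(ω_s−ω_c) = −62(ω_r−ω_c),  ω_r=0, ω_s=1
Stage 1: 12(1−ω_c) = −62(0−ω_c)  ⇒  74ω_c = 12  ⇒  ω_c = 6/37
  ⇒ ω_c¹/ω_s¹ = 6/37
Stage 2: N_ring = 22 + 2·12 = 46
Stage 2: 22(ω_s−ω_c) = −46(ω_r−ω_c),  ω_c=0, ω_r=1
Stage 2: ω_s = 0 − (46/22)(1−0) = -23/11
  ⇒ ω_s²/ω_r² = -23/11
Coupling ω_r² = ω_c¹ ⇒ overall = 6/37 × -23/11 = -138/407

-138/407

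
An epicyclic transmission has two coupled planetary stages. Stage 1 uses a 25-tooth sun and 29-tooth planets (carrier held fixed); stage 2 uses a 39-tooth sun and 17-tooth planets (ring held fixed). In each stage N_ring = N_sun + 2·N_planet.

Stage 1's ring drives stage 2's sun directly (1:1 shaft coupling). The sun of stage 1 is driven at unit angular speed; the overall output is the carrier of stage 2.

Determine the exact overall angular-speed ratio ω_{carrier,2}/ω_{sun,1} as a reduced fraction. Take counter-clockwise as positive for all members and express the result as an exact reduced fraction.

-975/9296

Stage 1: N_ring = 25 + 2·29 = 83
Stage 1: 25(ω_s−ω_c) = −83(ω_r−ω_c),  ω_c=0, ω_s=1
Stage 1: ω_r = 0 − (25/83)(1−0) = -25/83
  ⇒ ω_r¹/ω_s¹ = -25/83
Stage 2: N_ring = 39 + 2·17 = 73
Stage 2: 39(ω_s−ω_c) = −73(ω_r−ω_c),  ω_r=0, ω_s=1
Stage 2: 39(1−ω_c) = −73(0−ω_c)  ⇒  112ω_c = 39  ⇒  ω_c = 39/112
  ⇒ ω_c²/ω_s² = 39/112
Coupling ω_s² = ω_r¹ ⇒ overall = -25/83 × 39/112 = -975/9296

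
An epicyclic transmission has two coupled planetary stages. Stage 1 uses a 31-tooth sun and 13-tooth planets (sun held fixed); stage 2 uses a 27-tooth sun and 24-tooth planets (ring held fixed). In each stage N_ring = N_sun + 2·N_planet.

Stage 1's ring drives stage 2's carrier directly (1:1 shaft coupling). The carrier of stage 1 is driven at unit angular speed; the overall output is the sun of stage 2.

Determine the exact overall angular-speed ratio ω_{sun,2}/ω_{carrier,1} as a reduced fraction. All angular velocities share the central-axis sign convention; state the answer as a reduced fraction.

2992/513

Stage 1: N_ring = 31 + 2·13 = 57
Stage 1: 31(ω_s−ω_c) = −57(ω_r−ω_c),  ω_s=0, ω_c=1
Stage 1: ω_r = 1 − (31/57)(0−1) = 88/57
  ⇒ ω_r¹/ω_c¹ = 88/57
Stage 2: N_ring = 27 + 2·24 = 75
Stage 2: 27(ω_s−ω_c) = −75(ω_r−ω_c),  ω_r=0, ω_c=1
Stage 2: ω_s = 1 − (75/27)(0−1) = 34/9
  ⇒ ω_s²/ω_c² = 34/9
Coupling ω_c² = ω_r¹ ⇒ overall = 88/57 × 34/9 = 2992/513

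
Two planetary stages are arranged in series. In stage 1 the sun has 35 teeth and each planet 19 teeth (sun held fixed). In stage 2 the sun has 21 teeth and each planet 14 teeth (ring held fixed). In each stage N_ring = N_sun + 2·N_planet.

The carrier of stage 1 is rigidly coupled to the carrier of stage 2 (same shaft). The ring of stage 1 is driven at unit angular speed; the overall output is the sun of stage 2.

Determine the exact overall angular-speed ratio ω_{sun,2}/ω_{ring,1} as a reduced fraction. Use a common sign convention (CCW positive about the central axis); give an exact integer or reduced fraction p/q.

Stage 1: N_ring = 35 + 2·19 = 73
Stage 1: 35(ω_s−ω_c) = −73(ω_r−ω_c),  ω_s=0, ω_r=1
Stage 1: 35(0−ω_c) = −73(1−ω_c)  ⇒  108ω_c = 73  ⇒  ω_c = 73/108
  ⇒ ω_c¹/ω_r¹ = 73/108
Stage 2: N_ring = 21 + 2·14 = 49
Stage 2: 21(ω_s−ω_c) = −49(ω_r−ω_c),  ω_r=0, ω_c=1
Stage 2: ω_s = 1 − (49/21)(0−1) = 10/3
  ⇒ ω_s²/ω_c² = 10/3
Coupling ω_c² = ω_c¹ ⇒ overall = 73/108 × 10/3 = 365/162

365/162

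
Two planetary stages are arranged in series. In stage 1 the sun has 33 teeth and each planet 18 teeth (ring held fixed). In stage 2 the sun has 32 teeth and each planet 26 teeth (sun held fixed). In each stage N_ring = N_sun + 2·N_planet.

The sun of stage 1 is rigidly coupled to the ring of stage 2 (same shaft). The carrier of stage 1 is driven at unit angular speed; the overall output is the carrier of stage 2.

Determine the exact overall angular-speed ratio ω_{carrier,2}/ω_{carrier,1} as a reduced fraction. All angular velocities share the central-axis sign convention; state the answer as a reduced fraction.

714/319

Stage 1: N_ring = 33 + 2·18 = 69
Stage 1: 33(ω_s−ω_c) = −69(ω_r−ω_c),  ω_r=0, ω_c=1
Stage 1: ω_s = 1 − (69/33)(0−1) = 34/11
  ⇒ ω_s¹/ω_c¹ = 34/11
Stage 2: N_ring = 32 + 2·26 = 84
Stage 2: 32(ω_s−ω_c) = −84(ω_r−ω_c),  ω_s=0, ω_r=1
Stage 2: 32(0−ω_c) = −84(1−ω_c)  ⇒  116ω_c = 84  ⇒  ω_c = 21/29
  ⇒ ω_c²/ω_r² = 21/29
Coupling ω_r² = ω_s¹ ⇒ overall = 34/11 × 21/29 = 714/319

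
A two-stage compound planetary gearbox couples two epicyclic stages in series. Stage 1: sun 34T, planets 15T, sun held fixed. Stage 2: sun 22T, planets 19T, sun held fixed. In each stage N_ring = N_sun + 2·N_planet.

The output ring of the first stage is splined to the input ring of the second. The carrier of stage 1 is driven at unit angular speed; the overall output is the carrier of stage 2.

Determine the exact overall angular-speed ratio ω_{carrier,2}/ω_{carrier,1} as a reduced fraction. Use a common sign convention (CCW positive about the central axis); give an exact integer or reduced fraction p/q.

Stage 1: N_ring = 34 + 2·15 = 64
Stage 1: 34(ω_s−ω_c) = −64(ω_r−ω_c),  ω_s=0, ω_c=1
Stage 1: ω_r = 1 − (34/64)(0−1) = 49/32
  ⇒ ω_r¹/ω_c¹ = 49/32
Stage 2: N_ring = 22 + 2·19 = 60
Stage 2: 22(ω_s−ω_c) = −60(ω_r−ω_c),  ω_s=0, ω_r=1
Stage 2: 22(0−ω_c) = −60(1−ω_c)  ⇒  82ω_c = 60  ⇒  ω_c = 30/41
  ⇒ ω_c²/ω_r² = 30/41
Coupling ω_r² = ω_r¹ ⇒ overall = 49/32 × 30/41 = 735/656

735/656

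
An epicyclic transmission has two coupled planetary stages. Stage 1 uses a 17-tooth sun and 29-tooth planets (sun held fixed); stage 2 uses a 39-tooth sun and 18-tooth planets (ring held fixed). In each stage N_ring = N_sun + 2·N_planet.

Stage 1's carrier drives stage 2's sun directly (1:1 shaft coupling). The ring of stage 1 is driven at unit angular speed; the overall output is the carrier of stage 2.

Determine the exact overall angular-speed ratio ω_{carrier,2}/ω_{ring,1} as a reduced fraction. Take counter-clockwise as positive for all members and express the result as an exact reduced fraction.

975/3496

Stage 1: N_ring = 17 + 2·29 = 75
Stage 1: 17(ω_s−ω_c) = −75(ω_r−ω_c),  ω_s=0, ω_r=1
Stage 1: 17(0−ω_c) = −75(1−ω_c)  ⇒  92ω_c = 75  ⇒  ω_c = 75/92
  ⇒ ω_c¹/ω_r¹ = 75/92
Stage 2: N_ring = 39 + 2·18 = 75
Stage 2: 39(ω_s−ω_c) = −75(ω_r−ω_c),  ω_r=0, ω_s=1
Stage 2: 39(1−ω_c) = −75(0−ω_c)  ⇒  114ω_c = 39  ⇒  ω_c = 13/38
  ⇒ ω_c²/ω_s² = 13/38
Coupling ω_s² = ω_c¹ ⇒ overall = 75/92 × 13/38 = 975/3496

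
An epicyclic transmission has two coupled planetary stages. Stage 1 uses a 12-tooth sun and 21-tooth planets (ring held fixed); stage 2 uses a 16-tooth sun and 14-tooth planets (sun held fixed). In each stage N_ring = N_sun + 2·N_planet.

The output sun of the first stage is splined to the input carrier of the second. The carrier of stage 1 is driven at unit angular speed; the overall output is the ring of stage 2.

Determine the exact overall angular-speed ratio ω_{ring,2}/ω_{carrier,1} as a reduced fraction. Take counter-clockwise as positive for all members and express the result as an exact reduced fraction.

Stage 1: N_ring = 12 + 2·21 = 54
Stage 1: 12(ω_s−ω_c) = −54(ω_r−ω_c),  ω_r=0, ω_c=1
Stage 1: ω_s = 1 − (54/12)(0−1) = 11/2
  ⇒ ω_s¹/ω_c¹ = 11/2
Stage 2: N_ring = 16 + 2·14 = 44
Stage 2: 16(ω_s−ω_c) = −44(ω_r−ω_c),  ω_s=0, ω_c=1
Stage 2: ω_r = 1 − (16/44)(0−1) = 15/11
  ⇒ ω_r²/ω_c² = 15/11
Coupling ω_c² = ω_s¹ ⇒ overall = 11/2 × 15/11 = 15/2

15/2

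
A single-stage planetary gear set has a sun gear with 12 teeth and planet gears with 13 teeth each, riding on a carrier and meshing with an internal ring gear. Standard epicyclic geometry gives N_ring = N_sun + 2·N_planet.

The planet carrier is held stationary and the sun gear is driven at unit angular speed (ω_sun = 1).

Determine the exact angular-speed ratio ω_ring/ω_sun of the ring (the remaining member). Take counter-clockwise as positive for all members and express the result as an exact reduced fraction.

N_ring = 12 + 2·13 = 38
12(ω_s−ω_c) = −38(ω_r−ω_c),  ω_c=0, ω_s=1
ω_r = 0 − (12/38)(1−0) = -6/19
ω_r/ω_s = -6/19

-6/19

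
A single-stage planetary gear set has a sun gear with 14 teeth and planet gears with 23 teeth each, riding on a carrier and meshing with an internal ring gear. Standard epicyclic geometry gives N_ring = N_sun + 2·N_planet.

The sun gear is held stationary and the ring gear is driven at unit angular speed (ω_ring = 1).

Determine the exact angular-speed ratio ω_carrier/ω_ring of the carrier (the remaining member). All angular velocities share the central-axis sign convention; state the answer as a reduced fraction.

N_ring = 14 + 2·23 = 60
14(ω_s−ω_c) = −60(ω_r−ω_c),  ω_s=0, ω_r=1
14(0−ω_c) = −60(1−ω_c)  ⇒  74ω_c = 60  ⇒  ω_c = 30/37
ω_c/ω_r = 30/37

30/37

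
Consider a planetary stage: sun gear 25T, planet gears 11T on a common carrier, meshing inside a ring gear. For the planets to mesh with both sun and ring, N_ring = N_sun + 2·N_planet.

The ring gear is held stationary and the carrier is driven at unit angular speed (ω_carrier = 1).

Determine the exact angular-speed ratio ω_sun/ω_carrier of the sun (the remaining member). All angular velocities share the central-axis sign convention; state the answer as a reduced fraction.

72/25

N_ring = 25 + 2·11 = 47
25(ω_s−ω_c) = −47(ω_r−ω_c),  ω_r=0, ω_c=1
ω_s = 1 − (47/25)(0−1) = 72/25
ω_s/ω_c = 72/25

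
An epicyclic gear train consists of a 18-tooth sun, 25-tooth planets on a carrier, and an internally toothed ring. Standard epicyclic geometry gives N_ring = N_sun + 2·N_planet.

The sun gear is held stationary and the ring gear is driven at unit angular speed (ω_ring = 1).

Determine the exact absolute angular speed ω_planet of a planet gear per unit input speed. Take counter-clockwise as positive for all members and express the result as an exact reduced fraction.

N_ring = 18 + 2·25 = 68
18(ω_s−ω_c) = −68(ω_r−ω_c),  ω_s=0, ω_r=1
18(0−ω_c) = −68(1−ω_c)  ⇒  86ω_c = 68  ⇒  ω_c = 34/43
sun–planet: 18·(0−34/43) = −25·(ω_p−ω_c)  ⇒  ω_p−ω_c = −(18/25)·(-34/43) = 612/1075
ω_p = 34/43 + 612/1075 = 34/25

34/25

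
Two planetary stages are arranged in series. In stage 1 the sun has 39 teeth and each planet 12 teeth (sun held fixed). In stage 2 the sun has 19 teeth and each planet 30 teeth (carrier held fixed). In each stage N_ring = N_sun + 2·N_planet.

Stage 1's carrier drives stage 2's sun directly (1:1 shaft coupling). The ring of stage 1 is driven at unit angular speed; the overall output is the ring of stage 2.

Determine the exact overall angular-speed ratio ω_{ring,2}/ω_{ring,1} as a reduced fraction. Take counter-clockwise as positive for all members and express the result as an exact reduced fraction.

Stage 1: N_ring = 39 + 2·12 = 63
Stage 1: 39(ω_s−ω_c) = −63(ω_r−ω_c),  ω_s=0, ω_r=1
Stage 1: 39(0−ω_c) = −63(1−ω_c)  ⇒  102ω_c = 63  ⇒  ω_c = 21/34
  ⇒ ω_c¹/ω_r¹ = 21/34
Stage 2: N_ring = 19 + 2·30 = 79
Stage 2: 19(ω_s−ω_c) = −79(ω_r−ω_c),  ω_c=0, ω_s=1
Stage 2: ω_r = 0 − (19/79)(1−0) = -19/79
  ⇒ ω_r²/ω_s² = -19/79
Coupling ω_s² = ω_c¹ ⇒ overall = 21/34 × -19/79 = -399/2686

-399/2686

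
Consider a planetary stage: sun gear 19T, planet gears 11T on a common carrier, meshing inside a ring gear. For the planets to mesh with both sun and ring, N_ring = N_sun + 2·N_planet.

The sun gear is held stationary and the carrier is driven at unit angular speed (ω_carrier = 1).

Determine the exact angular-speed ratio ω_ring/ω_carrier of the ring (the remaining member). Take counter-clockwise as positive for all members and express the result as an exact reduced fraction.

60/41

N_ring = 19 + 2·11 = 41
19(ω_s−ω_c) = −41(ω_r−ω_c),  ω_s=0, ω_c=1
ω_r = 1 − (19/41)(0−1) = 60/41
ω_r/ω_c = 60/41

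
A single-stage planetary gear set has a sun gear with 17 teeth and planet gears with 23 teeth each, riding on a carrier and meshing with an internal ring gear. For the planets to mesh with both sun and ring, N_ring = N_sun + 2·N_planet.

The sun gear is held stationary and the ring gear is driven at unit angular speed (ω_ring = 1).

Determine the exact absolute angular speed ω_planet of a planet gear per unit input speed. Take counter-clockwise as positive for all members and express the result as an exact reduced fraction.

63/46

N_ring = 17 + 2·23 = 63
17(ω_s−ω_c) = −63(ω_r−ω_c),  ω_s=0, ω_r=1
17(0−ω_c) = −63(1−ω_c)  ⇒  80ω_c = 63  ⇒  ω_c = 63/80
sun–planet: 17·(0−63/80) = −23·(ω_p−ω_c)  ⇒  ω_p−ω_c = −(17/23)·(-63/80) = 1071/1840
ω_p = 63/80 + 1071/1840 = 63/46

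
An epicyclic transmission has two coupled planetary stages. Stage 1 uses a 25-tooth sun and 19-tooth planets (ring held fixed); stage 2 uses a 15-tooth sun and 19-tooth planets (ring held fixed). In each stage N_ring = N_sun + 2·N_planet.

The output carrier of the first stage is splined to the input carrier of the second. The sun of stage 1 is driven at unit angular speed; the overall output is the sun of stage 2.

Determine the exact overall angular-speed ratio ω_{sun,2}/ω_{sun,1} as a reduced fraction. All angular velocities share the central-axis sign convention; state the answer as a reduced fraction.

85/66

Stage 1: N_ring = 25 + 2·19 = 63
Stage 1: 25(ω_s−ω_c) = −63(ω_r−ω_c),  ω_r=0, ω_s=1
Stage 1: 25(1−ω_c) = −63(0−ω_c)  ⇒  88ω_c = 25  ⇒  ω_c = 25/88
  ⇒ ω_c¹/ω_s¹ = 25/88
Stage 2: N_ring = 15 + 2·19 = 53
Stage 2: 15(ω_s−ω_c) = −53(ω_r−ω_c),  ω_r=0, ω_c=1
Stage 2: ω_s = 1 − (53/15)(0−1) = 68/15
  ⇒ ω_s²/ω_c² = 68/15
Coupling ω_c² = ω_c¹ ⇒ overall = 25/88 × 68/15 = 85/66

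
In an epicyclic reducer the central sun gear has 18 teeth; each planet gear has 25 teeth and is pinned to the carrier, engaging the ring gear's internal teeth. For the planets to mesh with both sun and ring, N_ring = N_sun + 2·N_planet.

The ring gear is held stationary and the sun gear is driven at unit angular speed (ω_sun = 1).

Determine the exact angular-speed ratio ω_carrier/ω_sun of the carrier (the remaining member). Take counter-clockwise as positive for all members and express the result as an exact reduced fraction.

N_ring = 18 + 2·25 = 68
18(ω_s−ω_c) = −68(ω_r−ω_c),  ω_r=0, ω_s=1
18(1−ω_c) = −68(0−ω_c)  ⇒  86ω_c = 18  ⇒  ω_c = 9/43
ω_c/ω_s = 9/43

9/43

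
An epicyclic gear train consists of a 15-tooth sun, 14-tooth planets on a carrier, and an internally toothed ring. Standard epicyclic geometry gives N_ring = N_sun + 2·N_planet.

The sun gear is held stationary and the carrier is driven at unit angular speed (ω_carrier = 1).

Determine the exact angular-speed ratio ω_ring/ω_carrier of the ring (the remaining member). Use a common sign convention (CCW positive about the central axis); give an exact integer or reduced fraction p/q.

58/43

N_ring = 15 + 2·14 = 43
15(ω_s−ω_c) = −43(ω_r−ω_c),  ω_s=0, ω_c=1
ω_r = 1 − (15/43)(0−1) = 58/43
ω_r/ω_c = 58/43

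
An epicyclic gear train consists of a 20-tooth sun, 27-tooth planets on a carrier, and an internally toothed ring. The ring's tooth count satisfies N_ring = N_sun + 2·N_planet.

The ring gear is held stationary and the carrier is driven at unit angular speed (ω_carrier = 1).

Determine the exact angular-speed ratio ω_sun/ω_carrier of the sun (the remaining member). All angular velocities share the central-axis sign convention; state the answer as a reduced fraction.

47/10

N_ring = 20 + 2·27 = 74
20(ω_s−ω_c) = −74(ω_r−ω_c),  ω_r=0, ω_c=1
ω_s = 1 − (74/20)(0−1) = 47/10
ω_s/ω_c = 47/10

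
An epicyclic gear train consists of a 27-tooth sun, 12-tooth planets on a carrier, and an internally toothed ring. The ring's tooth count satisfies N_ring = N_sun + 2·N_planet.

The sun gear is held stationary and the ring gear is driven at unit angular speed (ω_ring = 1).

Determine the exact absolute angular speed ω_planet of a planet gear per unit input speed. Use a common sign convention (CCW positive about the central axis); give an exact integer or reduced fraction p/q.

N_ring = 27 + 2·12 = 51
27(ω_s−ω_c) = −51(ω_r−ω_c),  ω_s=0, ω_r=1
27(0−ω_c) = −51(1−ω_c)  ⇒  78ω_c = 51  ⇒  ω_c = 17/26
sun–planet: 27·(0−17/26) = −12·(ω_p−ω_c)  ⇒  ω_p−ω_c = −(27/12)·(-17/26) = 153/104
ω_p = 17/26 + 153/104 = 17/8

17/8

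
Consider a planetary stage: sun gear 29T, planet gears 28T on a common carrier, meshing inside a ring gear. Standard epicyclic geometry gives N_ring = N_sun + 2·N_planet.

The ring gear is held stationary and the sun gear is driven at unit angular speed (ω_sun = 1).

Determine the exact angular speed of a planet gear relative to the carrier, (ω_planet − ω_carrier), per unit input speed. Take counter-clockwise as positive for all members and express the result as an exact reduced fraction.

-2465/3192

N_ring = 29 + 2·28 = 85
29(ω_s−ω_c) = −85(ω_r−ω_c),  ω_r=0, ω_s=1
29(1−ω_c) = −85(0−ω_c)  ⇒  114ω_c = 29  ⇒  ω_c = 29/114
sun–planet: 29·(1−29/114) = −28·(ω_p−ω_c)  ⇒  ω_p−ω_c = −(29/28)·(85/114) = -2465/3192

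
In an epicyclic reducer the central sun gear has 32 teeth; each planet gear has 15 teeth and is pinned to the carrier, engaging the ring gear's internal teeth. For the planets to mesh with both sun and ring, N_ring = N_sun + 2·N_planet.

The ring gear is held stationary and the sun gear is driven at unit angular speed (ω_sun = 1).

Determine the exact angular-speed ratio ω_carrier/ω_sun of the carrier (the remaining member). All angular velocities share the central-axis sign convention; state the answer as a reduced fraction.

N_ring = 32 + 2·15 = 62
32(ω_s−ω_c) = −62(ω_r−ω_c),  ω_r=0, ω_s=1
32(1−ω_c) = −62(0−ω_c)  ⇒  94ω_c = 32  ⇒  ω_c = 16/47
ω_c/ω_s = 16/47

16/47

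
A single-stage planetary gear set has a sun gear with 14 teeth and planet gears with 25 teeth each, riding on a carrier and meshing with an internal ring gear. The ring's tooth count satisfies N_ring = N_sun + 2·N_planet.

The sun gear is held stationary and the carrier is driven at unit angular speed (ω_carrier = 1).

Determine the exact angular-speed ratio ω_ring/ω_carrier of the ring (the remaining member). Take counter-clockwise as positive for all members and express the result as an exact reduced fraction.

39/32

N_ring = 14 + 2·25 = 64
14(ω_s−ω_c) = −64(ω_r−ω_c),  ω_s=0, ω_c=1
ω_r = 1 − (14/64)(0−1) = 39/32
ω_r/ω_c = 39/32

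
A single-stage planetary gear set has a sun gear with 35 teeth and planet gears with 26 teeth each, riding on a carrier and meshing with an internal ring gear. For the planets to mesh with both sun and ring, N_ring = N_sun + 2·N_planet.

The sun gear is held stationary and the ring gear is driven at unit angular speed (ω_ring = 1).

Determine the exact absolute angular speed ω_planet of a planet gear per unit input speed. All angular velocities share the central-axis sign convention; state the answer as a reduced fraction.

N_ring = 35 + 2·26 = 87
35(ω_s−ω_c) = −87(ω_r−ω_c),  ω_s=0, ω_r=1
35(0−ω_c) = −87(1−ω_c)  ⇒  122ω_c = 87  ⇒  ω_c = 87/122
sun–planet: 35·(0−87/122) = −26·(ω_p−ω_c)  ⇒  ω_p−ω_c = −(35/26)·(-87/122) = 3045/3172
ω_p = 87/122 + 3045/3172 = 87/52

87/52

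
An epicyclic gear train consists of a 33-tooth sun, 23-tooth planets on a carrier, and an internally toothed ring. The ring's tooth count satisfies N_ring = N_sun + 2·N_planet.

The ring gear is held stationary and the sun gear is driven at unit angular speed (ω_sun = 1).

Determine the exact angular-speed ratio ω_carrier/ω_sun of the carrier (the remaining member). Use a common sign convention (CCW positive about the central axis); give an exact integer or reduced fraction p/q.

33/112

N_ring = 33 + 2·23 = 79
33(ω_s−ω_c) = −79(ω_r−ω_c),  ω_r=0, ω_s=1
33(1−ω_c) = −79(0−ω_c)  ⇒  112ω_c = 33  ⇒  ω_c = 33/112
ω_c/ω_s = 33/112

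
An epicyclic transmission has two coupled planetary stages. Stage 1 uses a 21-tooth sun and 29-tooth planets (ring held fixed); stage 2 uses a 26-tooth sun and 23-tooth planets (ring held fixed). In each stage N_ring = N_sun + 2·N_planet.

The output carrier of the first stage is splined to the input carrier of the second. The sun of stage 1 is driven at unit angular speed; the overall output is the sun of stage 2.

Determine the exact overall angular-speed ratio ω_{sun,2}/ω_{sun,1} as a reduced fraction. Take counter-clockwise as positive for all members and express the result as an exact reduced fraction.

1029/1300

Stage 1: N_ring = 21 + 2·29 = 79
Stage 1: 21(ω_s−ω_c) = −79(ω_r−ω_c),  ω_r=0, ω_s=1
Stage 1: 21(1−ω_c) = −79(0−ω_c)  ⇒  100ω_c = 21  ⇒  ω_c = 21/100
  ⇒ ω_c¹/ω_s¹ = 21/100
Stage 2: N_ring = 26 + 2·23 = 72
Stage 2: 26(ω_s−ω_c) = −72(ω_r−ω_c),  ω_r=0, ω_c=1
Stage 2: ω_s = 1 − (72/26)(0−1) = 49/13
  ⇒ ω_s²/ω_c² = 49/13
Coupling ω_c² = ω_c¹ ⇒ overall = 21/100 × 49/13 = 1029/1300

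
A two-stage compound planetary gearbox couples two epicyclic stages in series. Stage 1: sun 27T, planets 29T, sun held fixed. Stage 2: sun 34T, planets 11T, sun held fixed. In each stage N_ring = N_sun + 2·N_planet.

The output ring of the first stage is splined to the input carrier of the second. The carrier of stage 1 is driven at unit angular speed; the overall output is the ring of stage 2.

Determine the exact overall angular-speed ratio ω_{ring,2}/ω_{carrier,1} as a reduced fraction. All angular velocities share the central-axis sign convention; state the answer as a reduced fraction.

Stage 1: N_ring = 27 + 2·29 = 85
Stage 1: 27(ω_s−ω_c) = −85(ω_r−ω_c),  ω_s=0, ω_c=1
Stage 1: ω_r = 1 − (27/85)(0−1) = 112/85
  ⇒ ω_r¹/ω_c¹ = 112/85
Stage 2: N_ring = 34 + 2·11 = 56
Stage 2: 34(ω_s−ω_c) = −56(ω_r−ω_c),  ω_s=0, ω_c=1
Stage 2: ω_r = 1 − (34/56)(0−1) = 45/28
  ⇒ ω_r²/ω_c² = 45/28
Coupling ω_c² = ω_r¹ ⇒ overall = 112/85 × 45/28 = 36/17

36/17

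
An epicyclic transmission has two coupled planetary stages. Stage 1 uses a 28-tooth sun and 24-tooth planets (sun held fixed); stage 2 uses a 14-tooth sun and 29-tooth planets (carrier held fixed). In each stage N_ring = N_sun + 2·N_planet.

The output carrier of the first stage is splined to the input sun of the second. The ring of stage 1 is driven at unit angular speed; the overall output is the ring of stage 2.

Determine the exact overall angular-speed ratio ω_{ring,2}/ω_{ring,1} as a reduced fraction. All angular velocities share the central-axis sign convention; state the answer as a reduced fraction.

-133/936

Stage 1: N_ring = 28 + 2·24 = 76
Stage 1: 28(ω_s−ω_c) = −76(ω_r−ω_c),  ω_s=0, ω_r=1
Stage 1: 28(0−ω_c) = −76(1−ω_c)  ⇒  104ω_c = 76  ⇒  ω_c = 19/26
  ⇒ ω_c¹/ω_r¹ = 19/26
Stage 2: N_ring = 14 + 2·29 = 72
Stage 2: 14(ω_s−ω_c) = −72(ω_r−ω_c),  ω_c=0, ω_s=1
Stage 2: ω_r = 0 − (14/72)(1−0) = -7/36
  ⇒ ω_r²/ω_s² = -7/36
Coupling ω_s² = ω_c¹ ⇒ overall = 19/26 × -7/36 = -133/936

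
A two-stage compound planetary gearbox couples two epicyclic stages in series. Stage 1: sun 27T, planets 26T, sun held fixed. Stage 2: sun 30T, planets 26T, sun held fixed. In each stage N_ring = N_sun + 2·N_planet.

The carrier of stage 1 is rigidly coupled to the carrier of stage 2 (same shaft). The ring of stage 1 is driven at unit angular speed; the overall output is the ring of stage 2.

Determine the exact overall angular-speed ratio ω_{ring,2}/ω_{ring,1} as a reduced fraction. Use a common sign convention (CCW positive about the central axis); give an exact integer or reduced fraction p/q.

2212/2173

Stage 1: N_ring = 27 + 2·26 = 79
Stage 1: 27(ω_s−ω_c) = −79(ω_r−ω_c),  ω_s=0, ω_r=1
Stage 1: 27(0−ω_c) = −79(1−ω_c)  ⇒  106ω_c = 79  ⇒  ω_c = 79/106
  ⇒ ω_c¹/ω_r¹ = 79/106
Stage 2: N_ring = 30 + 2·26 = 82
Stage 2: 30(ω_s−ω_c) = −82(ω_r−ω_c),  ω_s=0, ω_c=1
Stage 2: ω_r = 1 − (30/82)(0−1) = 56/41
  ⇒ ω_r²/ω_c² = 56/41
Coupling ω_c² = ω_c¹ ⇒ overall = 79/106 × 56/41 = 2212/2173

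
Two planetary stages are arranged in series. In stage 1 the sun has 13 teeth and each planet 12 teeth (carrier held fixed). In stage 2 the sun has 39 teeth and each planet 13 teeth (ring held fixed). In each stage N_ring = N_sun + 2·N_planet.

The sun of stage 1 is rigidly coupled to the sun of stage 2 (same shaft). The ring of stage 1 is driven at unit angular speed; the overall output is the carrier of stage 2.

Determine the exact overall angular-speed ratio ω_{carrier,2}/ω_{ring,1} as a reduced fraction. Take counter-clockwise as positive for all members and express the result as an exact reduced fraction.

-111/104

Stage 1: N_ring = 13 + 2·12 = 37
Stage 1: 13(ω_s−ω_c) = −37(ω_r−ω_c),  ω_c=0, ω_r=1
Stage 1: ω_s = 0 − (37/13)(1−0) = -37/13
  ⇒ ω_s¹/ω_r¹ = -37/13
Stage 2: N_ring = 39 + 2·13 = 65
Stage 2: 39(ω_s−ω_c) = −65(ω_r−ω_c),  ω_r=0, ω_s=1
Stage 2: 39(1−ω_c) = −65(0−ω_c)  ⇒  104ω_c = 39  ⇒  ω_c = 3/8
  ⇒ ω_c²/ω_s² = 3/8
Coupling ω_s² = ω_s¹ ⇒ overall = -37/13 × 3/8 = -111/104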